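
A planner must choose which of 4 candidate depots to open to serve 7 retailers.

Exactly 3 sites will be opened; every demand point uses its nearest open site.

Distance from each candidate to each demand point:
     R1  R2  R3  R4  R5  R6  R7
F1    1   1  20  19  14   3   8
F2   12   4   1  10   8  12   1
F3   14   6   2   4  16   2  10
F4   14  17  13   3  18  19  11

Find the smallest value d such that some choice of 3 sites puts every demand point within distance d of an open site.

Open {F1, F2, F3}.
  Farthest demand point is R5 at distance 8 (to F2); all others are ≤ 8.
With {F1, F2, F4} the worst case is 8.
With {F2, F3, F4} the worst case is 12.
No size-3 selection achieves below 8.

8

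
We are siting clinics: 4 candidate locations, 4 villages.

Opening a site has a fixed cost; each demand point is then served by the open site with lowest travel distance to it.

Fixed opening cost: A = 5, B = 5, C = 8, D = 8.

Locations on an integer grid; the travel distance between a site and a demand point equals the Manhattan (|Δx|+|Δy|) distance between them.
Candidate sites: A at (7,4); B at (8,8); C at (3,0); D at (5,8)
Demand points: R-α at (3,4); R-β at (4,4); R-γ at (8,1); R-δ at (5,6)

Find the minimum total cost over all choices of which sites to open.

Open {A}: assign each demand point to its cheapest open site.
  R-α→A 4, R-β→A 3, R-γ→A 4, R-δ→A 4
  travel distance 15, fixed 5 → total 20.
Compare {A, B}: travel distance 15 + fixed 10 = 25.
Compare {A, D}: travel distance 13 + fixed 13 = 26.
Compare {A, C}: travel distance 15 + fixed 13 = 28.
All other subsets cost ≥ 25. Minimum total cost: 20.

20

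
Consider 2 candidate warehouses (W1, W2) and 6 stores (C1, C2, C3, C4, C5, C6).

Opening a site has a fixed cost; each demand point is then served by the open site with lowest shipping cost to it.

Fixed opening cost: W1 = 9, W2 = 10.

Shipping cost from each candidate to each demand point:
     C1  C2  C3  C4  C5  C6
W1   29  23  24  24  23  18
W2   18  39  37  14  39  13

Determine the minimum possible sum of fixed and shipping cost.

Open {W1, W2}: assign each demand point to its cheapest open site.
  C1→W2 18, C2→W1 23, C3→W1 24, C4→W2 14, C5→W1 23, C6→W2 13
  shipping cost 115, fixed 19 → total 134.
Compare {W1}: shipping cost 141 + fixed 9 = 150.
Compare {W2}: shipping cost 160 + fixed 10 = 170.

134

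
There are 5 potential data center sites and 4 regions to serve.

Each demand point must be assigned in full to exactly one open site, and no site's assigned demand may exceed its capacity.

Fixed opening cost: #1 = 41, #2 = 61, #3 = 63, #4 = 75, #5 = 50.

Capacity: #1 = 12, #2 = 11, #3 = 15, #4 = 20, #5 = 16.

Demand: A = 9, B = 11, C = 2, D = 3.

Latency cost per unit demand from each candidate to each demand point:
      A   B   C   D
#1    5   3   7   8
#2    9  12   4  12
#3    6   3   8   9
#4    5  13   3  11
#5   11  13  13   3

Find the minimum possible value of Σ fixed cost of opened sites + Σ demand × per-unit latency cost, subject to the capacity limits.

222

Open {#1, #3}; cheapest assignment that respects the capacities:
  #1 (cap 12, load 12): A, D — cost 9×5 + 3×8 = 69
  #3 (cap 15, load 13): B, C — cost 11×3 + 2×8 = 49
  Shipping 118, fixed 104 → total 222.
  Any other capacity-feasible assignment to {#1, #3} ships for at least 118.
Compare {#1, #4}: its best feasible assignment gives total 233.
Compare {#3, #4}: its best feasible assignment gives total 249.
Every other set of open sites that can feasibly serve all demand totals ≥ 233 even under its best assignment. Minimum: 222.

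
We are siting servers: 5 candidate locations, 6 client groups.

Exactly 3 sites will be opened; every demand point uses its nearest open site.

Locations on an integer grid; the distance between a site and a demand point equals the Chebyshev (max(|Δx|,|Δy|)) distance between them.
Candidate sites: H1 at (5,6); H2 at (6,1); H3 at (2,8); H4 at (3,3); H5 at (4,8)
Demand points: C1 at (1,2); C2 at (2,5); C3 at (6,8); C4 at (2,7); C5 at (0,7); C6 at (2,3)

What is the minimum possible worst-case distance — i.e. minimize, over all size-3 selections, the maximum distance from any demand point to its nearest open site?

2

Open {H1, H3, H4}.
  Farthest demand point is C1 at distance 2 (to H4); all others are ≤ 2.
With {H3, H4, H5} the worst case is 2.
With {H1, H2, H3} the worst case is 4.
No size-3 selection achieves below 2.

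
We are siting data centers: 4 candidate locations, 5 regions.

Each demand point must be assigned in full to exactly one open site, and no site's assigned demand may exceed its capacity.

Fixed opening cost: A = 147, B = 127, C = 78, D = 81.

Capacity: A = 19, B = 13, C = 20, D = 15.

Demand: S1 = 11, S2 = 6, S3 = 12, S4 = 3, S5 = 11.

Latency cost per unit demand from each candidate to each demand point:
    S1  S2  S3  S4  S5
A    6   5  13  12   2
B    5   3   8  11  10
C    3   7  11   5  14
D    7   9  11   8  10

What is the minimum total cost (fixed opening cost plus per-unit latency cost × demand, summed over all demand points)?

538

Open {A, C, D}; cheapest assignment that respects the capacities:
  A (cap 19, load 17): S2, S5 — cost 6×5 + 11×2 = 52
  C (cap 20, load 14): S1, S4 — cost 11×3 + 3×5 = 48
  D (cap 15, load 12): S3 — cost 12×11 = 132
  Shipping 232, fixed 306 → total 538.
  Any other capacity-feasible assignment to {A, C, D} ships for at least 232.
Compare {A, B, C}: its best feasible assignment gives total 548.
Compare {B, C, D}: its best feasible assignment gives total 582.
Every other set of open sites that can feasibly serve all demand totals ≥ 548 even under its best assignment. Minimum: 538.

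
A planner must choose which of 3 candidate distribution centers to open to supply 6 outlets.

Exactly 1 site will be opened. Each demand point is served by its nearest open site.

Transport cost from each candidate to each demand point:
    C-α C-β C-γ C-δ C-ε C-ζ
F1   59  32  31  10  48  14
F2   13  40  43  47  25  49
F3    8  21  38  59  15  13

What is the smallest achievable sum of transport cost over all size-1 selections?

154

Open {F3}.
  C-α→F3 8, C-β→F3 21, C-γ→F3 38, C-δ→F3 59, C-ε→F3 15, C-ζ→F3 13  ⇒ total 154.
Compare {F1}: total 194.
Compare {F2}: total 217.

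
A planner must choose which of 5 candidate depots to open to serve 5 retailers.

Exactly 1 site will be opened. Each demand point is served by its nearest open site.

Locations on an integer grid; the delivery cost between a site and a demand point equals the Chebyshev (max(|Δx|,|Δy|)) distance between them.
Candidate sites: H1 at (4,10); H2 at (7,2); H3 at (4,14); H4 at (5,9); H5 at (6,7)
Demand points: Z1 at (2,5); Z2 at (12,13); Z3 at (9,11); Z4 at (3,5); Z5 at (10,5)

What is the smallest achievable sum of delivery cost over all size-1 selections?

21

Open {H5}.
  Z1→H5 4, Z2→H5 6, Z3→H5 4, Z4→H5 3, Z5→H5 4  ⇒ total 21.
Compare {H4}: total 24.
Compare {H1}: total 29.
No size-1 selection does better; minimum is 21.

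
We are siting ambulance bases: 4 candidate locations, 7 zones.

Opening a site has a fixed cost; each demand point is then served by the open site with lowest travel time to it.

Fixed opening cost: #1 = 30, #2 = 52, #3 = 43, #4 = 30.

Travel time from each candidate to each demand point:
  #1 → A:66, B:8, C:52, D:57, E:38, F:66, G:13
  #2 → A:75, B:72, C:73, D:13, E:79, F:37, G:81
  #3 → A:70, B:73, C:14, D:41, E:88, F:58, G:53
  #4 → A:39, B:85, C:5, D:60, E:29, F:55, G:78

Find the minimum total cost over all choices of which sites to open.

256

Open {#1, #2, #4}: assign each demand point to its cheapest open site.
  A→#4 39, B→#1 8, C→#4 5, D→#2 13, E→#4 29, F→#2 37, G→#1 13
  travel time 144, fixed 112 → total 256.
Compare {#1, #4}: travel time 206 + fixed 60 = 266.
Compare {#1, #3, #4}: travel time 190 + fixed 103 = 293.
Compare {#1, #2, #3, #4}: travel time 144 + fixed 155 = 299.
All other subsets cost ≥ 266. Minimum total cost: 256.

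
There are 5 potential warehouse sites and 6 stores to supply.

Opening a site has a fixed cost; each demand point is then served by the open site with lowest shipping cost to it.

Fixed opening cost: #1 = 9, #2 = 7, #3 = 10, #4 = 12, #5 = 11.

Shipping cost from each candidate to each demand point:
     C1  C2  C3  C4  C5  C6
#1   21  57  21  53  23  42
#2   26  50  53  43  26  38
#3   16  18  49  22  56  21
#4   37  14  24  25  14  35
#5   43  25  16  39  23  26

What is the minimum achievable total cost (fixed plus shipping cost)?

Open {#3, #4}: assign each demand point to its cheapest open site.
  C1→#3 16, C2→#4 14, C3→#4 24, C4→#3 22, C5→#4 14, C6→#3 21
  shipping cost 111, fixed 22 → total 133.
Compare {#3, #4, #5}: shipping cost 103 + fixed 33 = 136.
Compare {#3, #5}: shipping cost 116 + fixed 21 = 137.
Compare {#1, #3, #4}: shipping cost 108 + fixed 31 = 139.
All other subsets cost ≥ 136. Minimum total cost: 133.

133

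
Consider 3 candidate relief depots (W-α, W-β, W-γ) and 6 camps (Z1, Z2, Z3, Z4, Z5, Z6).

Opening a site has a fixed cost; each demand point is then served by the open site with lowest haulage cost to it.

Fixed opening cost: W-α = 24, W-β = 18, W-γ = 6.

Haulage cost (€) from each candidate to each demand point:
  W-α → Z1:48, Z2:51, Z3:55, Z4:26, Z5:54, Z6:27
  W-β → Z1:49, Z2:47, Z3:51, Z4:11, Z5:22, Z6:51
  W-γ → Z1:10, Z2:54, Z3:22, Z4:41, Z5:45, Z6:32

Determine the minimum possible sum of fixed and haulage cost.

168

Open {W-β, W-γ}: assign each demand point to its cheapest open site.
  Z1→W-γ 10, Z2→W-β 47, Z3→W-γ 22, Z4→W-β 11, Z5→W-β 22, Z6→W-γ 32
  haulage cost 144, fixed 24 → total 168.
Compare {W-α, W-β, W-γ}: haulage cost 139 + fixed 48 = 187.
Compare {W-γ}: haulage cost 204 + fixed 6 = 210.
Compare {W-α, W-γ}: haulage cost 181 + fixed 30 = 211.
All other subsets cost ≥ 187. Minimum total cost: 168.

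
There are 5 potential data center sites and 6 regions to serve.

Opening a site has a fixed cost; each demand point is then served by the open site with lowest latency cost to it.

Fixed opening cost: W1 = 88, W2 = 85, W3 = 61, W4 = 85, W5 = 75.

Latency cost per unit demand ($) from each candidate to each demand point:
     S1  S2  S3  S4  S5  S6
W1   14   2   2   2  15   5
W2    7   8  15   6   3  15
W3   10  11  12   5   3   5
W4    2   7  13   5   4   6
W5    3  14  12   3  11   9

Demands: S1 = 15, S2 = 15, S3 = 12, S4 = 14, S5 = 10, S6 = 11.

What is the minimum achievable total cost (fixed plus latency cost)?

380

Open {W1, W4}: assign each demand point to its cheapest open site.
  S1→W4 15×2=30, S2→W1 15×2=30, S3→W1 12×2=24, S4→W1 14×2=28, S5→W4 10×4=40, S6→W1 11×5=55
  latency cost 207, fixed 173 → total 380.
Compare {W1, W3, W4}: latency cost 197 + fixed 234 = 431.
Compare {W1, W3, W5}: latency cost 212 + fixed 224 = 436.
Compare {W1, W2}: latency cost 272 + fixed 173 = 445.
All other subsets cost ≥ 431. Minimum total cost: 380.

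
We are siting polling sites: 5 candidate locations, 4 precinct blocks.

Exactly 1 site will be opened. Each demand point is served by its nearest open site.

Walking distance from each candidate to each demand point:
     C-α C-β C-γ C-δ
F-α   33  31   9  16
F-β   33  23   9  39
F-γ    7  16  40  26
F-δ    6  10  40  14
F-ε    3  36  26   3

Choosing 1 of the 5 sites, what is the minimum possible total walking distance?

Open {F-ε}.
  C-α→F-ε 3, C-β→F-ε 36, C-γ→F-ε 26, C-δ→F-ε 3  ⇒ total 68.
Compare {F-δ}: total 70.
Compare {F-α}: total 89.
No size-1 selection does better; minimum is 68.

68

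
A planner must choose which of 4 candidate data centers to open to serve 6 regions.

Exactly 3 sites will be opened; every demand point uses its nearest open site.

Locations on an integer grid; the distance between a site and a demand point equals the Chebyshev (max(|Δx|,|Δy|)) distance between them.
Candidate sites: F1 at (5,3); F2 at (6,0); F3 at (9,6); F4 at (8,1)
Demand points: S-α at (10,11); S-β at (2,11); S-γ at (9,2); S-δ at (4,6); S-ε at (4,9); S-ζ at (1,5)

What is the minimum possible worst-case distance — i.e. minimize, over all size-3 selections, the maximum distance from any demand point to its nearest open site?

7

Open {F1, F2, F3}.
  Farthest demand point is S-β at distance 7 (to F3); all others are ≤ 7.
With {F1, F3, F4} the worst case is 7.
With {F2, F3, F4} the worst case is 7.
No size-3 selection achieves below 7.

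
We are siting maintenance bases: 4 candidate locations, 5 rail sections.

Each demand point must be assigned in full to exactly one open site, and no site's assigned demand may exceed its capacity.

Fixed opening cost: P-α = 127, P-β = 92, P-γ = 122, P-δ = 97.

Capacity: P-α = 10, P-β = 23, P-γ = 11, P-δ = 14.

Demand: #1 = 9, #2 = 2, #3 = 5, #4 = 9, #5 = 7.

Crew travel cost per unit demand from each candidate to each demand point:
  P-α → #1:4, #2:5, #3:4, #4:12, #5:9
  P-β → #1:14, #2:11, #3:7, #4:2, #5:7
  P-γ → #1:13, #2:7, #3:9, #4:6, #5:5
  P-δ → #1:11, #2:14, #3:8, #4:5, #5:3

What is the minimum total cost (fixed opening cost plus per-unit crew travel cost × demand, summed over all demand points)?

379

Open {P-α, P-β}; cheapest assignment that respects the capacities:
  P-α (cap 10, load 9): #1 — cost 9×4 = 36
  P-β (cap 23, load 23): #2, #3, #4, #5 — cost 2×11 + 5×7 + 9×2 + 7×7 = 124
  Shipping 160, fixed 219 → total 379.
  Any other capacity-feasible assignment to {P-α, P-β} ships for at least 160.
Compare {P-β, P-δ}: its best feasible assignment gives total 412.
Compare {P-β, P-γ}: its best feasible assignment gives total 442.
Every other set of open sites that can feasibly serve all demand totals ≥ 412 even under its best assignment. Minimum: 379.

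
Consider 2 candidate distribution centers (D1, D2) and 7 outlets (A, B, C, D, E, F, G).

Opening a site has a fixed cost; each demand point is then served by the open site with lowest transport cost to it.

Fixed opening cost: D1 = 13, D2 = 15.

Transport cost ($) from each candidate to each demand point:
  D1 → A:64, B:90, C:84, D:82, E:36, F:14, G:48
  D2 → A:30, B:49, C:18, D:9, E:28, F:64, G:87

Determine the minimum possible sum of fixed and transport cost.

224

Open {D1, D2}: assign each demand point to its cheapest open site.
  A→D2 30, B→D2 49, C→D2 18, D→D2 9, E→D2 28, F→D1 14, G→D1 48
  transport cost 196, fixed 28 → total 224.
Compare {D2}: transport cost 285 + fixed 15 = 300.
Compare {D1}: transport cost 418 + fixed 13 = 431.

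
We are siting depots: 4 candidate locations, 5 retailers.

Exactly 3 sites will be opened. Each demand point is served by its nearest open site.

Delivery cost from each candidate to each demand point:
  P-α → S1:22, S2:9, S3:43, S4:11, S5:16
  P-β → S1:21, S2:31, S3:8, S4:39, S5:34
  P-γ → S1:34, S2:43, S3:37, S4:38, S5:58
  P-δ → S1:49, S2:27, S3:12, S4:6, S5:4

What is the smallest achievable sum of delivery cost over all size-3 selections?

48

Open {P-α, P-β, P-δ}.
  S1→P-β 21, S2→P-α 9, S3→P-β 8, S4→P-δ 6, S5→P-δ 4  ⇒ total 48.
Compare {P-α, P-γ, P-δ}: total 53.
Compare {P-α, P-β, P-γ}: total 65.
No size-3 selection does better; minimum is 48.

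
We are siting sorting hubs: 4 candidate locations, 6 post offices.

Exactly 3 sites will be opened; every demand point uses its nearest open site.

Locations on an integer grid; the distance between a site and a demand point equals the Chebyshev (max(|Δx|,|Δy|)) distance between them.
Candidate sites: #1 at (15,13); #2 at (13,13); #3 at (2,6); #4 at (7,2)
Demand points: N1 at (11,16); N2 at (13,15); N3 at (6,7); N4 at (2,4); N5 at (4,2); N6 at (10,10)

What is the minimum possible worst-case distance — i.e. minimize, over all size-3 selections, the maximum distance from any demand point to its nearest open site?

Open {#1, #2, #3}.
  Farthest demand point is N3 at distance 4 (to #3); all others are ≤ 4.
With {#2, #3, #4} the worst case is 4.
With {#1, #2, #4} the worst case is 5.
No size-3 selection achieves below 4.

4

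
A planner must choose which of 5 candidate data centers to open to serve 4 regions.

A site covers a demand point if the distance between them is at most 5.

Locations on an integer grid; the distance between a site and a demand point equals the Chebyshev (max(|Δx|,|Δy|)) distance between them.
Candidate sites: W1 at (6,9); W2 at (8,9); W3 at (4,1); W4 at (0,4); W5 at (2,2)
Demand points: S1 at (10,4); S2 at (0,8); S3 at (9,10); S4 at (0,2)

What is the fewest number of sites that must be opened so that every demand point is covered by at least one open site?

Coverage sets (demand points within 5 of each site):
  W1: {S1, S3}
  W2: {S1, S3}
  W3: {S4}
  W4: {S2, S4}
  W5: {S4}
No single site covers all 4 demand points.
But {W1, W4} covers everything, so the minimum is 2.

2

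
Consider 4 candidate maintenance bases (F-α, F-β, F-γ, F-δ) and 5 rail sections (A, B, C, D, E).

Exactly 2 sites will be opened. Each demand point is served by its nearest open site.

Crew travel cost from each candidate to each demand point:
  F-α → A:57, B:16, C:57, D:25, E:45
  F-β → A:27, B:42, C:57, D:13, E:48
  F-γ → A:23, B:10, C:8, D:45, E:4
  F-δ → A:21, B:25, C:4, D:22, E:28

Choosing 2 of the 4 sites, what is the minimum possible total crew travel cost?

Open {F-β, F-γ}.
  A→F-γ 23, B→F-γ 10, C→F-γ 8, D→F-β 13, E→F-γ 4  ⇒ total 58.
Compare {F-γ, F-δ}: total 61.
Compare {F-α, F-γ}: total 70.
No size-2 selection does better; minimum is 58.

58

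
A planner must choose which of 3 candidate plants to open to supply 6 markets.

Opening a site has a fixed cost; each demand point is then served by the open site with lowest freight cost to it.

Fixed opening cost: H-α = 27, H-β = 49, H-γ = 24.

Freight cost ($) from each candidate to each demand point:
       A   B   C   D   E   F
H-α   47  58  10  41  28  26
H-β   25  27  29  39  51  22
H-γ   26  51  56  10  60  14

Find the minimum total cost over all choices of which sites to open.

Open {H-α, H-γ}: assign each demand point to its cheapest open site.
  A→H-γ 26, B→H-γ 51, C→H-α 10, D→H-γ 10, E→H-α 28, F→H-γ 14
  freight cost 139, fixed 51 → total 190.
Compare {H-α, H-β, H-γ}: freight cost 114 + fixed 100 = 214.
Compare {H-α, H-β}: freight cost 151 + fixed 76 = 227.
Compare {H-β, H-γ}: freight cost 156 + fixed 73 = 229.
All other subsets cost ≥ 214. Minimum total cost: 190.

190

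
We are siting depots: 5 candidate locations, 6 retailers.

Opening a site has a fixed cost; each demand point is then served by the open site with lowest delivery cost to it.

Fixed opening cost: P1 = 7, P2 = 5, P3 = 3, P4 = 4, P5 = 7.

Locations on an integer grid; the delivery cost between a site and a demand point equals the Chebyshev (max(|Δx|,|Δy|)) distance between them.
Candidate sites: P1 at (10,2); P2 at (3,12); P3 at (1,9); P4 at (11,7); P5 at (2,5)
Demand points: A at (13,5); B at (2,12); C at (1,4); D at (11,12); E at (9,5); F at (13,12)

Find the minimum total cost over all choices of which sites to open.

Open {P3, P4}: assign each demand point to its cheapest open site.
  A→P4 2, B→P3 3, C→P3 5, D→P4 5, E→P4 2, F→P4 5
  delivery cost 22, fixed 7 → total 29.
Compare {P2, P4}: delivery cost 23 + fixed 9 = 32.
Compare {P2, P3, P4}: delivery cost 20 + fixed 12 = 32.
Compare {P2, P4, P5}: delivery cost 16 + fixed 16 = 32.
All other subsets cost ≥ 32. Minimum total cost: 29.

29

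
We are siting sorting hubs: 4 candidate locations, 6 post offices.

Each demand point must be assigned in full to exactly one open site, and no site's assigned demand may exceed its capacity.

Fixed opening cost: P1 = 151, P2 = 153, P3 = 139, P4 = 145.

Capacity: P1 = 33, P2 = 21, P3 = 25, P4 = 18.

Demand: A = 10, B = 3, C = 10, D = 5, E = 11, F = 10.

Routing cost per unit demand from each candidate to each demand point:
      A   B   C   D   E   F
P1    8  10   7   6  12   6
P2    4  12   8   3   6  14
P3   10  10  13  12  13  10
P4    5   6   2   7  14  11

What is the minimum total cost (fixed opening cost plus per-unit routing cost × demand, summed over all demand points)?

Open {P1, P2}; cheapest assignment that respects the capacities:
  P1 (cap 33, load 28): B, C, D, F — cost 3×10 + 10×7 + 5×6 + 10×6 = 190
  P2 (cap 21, load 21): A, E — cost 10×4 + 11×6 = 106
  Shipping 296, fixed 304 → total 600.
  Any other capacity-feasible assignment to {P1, P2} ships for at least 296.
Compare {P1, P4}: its best feasible assignment gives total 641.
Compare {P1, P2, P4}: its best feasible assignment gives total 683.
Every other set of open sites that can feasibly serve all demand totals ≥ 641 even under its best assignment. Minimum: 600.

600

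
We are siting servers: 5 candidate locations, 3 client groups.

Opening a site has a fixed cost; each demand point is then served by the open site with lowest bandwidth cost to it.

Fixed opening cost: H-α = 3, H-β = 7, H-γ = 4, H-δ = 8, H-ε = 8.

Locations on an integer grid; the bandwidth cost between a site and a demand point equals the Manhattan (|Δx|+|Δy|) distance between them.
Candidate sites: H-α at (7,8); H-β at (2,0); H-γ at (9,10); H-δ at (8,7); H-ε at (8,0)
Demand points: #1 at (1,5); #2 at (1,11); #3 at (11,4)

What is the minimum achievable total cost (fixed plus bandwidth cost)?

Open {H-α}: assign each demand point to its cheapest open site.
  #1→H-α 9, #2→H-α 9, #3→H-α 8
  bandwidth cost 26, fixed 3 → total 29.
Compare {H-α, H-β}: bandwidth cost 23 + fixed 10 = 33.
Compare {H-α, H-γ}: bandwidth cost 26 + fixed 7 = 33.
Compare {H-γ}: bandwidth cost 30 + fixed 4 = 34.
All other subsets cost ≥ 33. Minimum total cost: 29.

29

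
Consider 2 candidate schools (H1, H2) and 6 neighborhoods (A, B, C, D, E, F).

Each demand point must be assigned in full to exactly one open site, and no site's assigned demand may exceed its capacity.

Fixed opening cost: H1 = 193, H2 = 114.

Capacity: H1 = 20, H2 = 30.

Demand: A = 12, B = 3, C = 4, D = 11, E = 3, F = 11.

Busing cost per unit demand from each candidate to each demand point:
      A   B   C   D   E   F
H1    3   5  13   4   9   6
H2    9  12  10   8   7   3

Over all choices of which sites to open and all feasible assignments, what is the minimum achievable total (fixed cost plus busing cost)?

540

Open {H1, H2}; cheapest assignment that respects the capacities:
  H1 (cap 20, load 15): A, B — cost 12×3 + 3×5 = 51
  H2 (cap 30, load 29): C, D, E, F — cost 4×10 + 11×8 + 3×7 + 11×3 = 182
  Shipping 233, fixed 307 → total 540.
  Any other capacity-feasible assignment to {H1, H2} ships for at least 233.
Total demand is 44 and no other set of sites has combined capacity ≥ 44, so {H1, H2} is the only feasible choice of open sites. Minimum: 540.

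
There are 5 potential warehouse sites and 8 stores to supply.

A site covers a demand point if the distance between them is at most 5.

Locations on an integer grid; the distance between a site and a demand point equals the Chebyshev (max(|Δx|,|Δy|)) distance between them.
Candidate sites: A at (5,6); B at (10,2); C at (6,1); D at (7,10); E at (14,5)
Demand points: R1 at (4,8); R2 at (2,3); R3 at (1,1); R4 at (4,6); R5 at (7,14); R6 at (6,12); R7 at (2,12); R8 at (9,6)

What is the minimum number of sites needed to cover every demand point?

Coverage sets (demand points within 5 of each site):
  A: {R1, R2, R3, R4, R8}
  B: {R8}
  C: {R2, R3, R4, R8}
  D: {R1, R4, R5, R6, R7, R8}
  E: {R8}
No single site covers all 8 demand points.
But {A, D} covers everything, so the minimum is 2.

2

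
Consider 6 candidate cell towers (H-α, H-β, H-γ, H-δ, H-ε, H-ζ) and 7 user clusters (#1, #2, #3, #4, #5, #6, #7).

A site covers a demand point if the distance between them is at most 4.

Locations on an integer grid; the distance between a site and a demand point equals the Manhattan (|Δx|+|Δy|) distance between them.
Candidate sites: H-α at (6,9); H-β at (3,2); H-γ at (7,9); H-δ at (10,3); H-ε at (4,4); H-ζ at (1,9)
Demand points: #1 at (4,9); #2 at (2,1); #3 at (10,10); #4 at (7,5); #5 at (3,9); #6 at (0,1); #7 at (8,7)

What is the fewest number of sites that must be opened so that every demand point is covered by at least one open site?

Coverage sets (demand points within 4 of each site):
  H-α: {#1, #5, #7}
  H-β: {#2, #6}
  H-γ: {#1, #3, #4, #5, #7}
  H-δ: {}
  H-ε: {#4}
  H-ζ: {#1, #5}
No single site covers all 7 demand points.
But {H-β, H-γ} covers everything, so the minimum is 2.

2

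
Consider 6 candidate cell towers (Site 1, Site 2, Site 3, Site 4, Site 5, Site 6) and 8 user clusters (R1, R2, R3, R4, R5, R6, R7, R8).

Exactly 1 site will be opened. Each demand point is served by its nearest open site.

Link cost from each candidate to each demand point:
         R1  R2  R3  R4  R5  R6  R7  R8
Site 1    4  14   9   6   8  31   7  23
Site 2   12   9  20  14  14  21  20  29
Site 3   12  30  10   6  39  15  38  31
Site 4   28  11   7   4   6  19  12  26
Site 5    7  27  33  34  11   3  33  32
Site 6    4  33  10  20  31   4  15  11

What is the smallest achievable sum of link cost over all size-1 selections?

102

Open {Site 1}.
  R1→Site 1 4, R2→Site 1 14, R3→Site 1 9, R4→Site 1 6, R5→Site 1 8, R6→Site 1 31, R7→Site 1 7, R8→Site 1 23  ⇒ total 102.
Compare {Site 4}: total 113.
Compare {Site 6}: total 128.
No size-1 selection does better; minimum is 102.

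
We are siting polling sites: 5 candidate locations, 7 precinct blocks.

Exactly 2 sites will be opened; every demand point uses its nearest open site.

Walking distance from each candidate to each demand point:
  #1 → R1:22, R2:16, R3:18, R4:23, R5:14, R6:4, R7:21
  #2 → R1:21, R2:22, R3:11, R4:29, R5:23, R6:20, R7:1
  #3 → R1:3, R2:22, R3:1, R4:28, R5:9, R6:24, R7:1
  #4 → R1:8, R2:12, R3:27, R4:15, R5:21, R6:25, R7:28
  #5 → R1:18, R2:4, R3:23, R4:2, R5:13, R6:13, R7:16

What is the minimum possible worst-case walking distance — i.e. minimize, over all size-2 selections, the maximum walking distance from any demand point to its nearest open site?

Open {#3, #5}.
  Farthest demand point is R6 at walking distance 13 (to #5); all others are ≤ 13.
With {#1, #5} the worst case is 18.
With {#2, #5} the worst case is 18.
No size-2 selection achieves below 13.

13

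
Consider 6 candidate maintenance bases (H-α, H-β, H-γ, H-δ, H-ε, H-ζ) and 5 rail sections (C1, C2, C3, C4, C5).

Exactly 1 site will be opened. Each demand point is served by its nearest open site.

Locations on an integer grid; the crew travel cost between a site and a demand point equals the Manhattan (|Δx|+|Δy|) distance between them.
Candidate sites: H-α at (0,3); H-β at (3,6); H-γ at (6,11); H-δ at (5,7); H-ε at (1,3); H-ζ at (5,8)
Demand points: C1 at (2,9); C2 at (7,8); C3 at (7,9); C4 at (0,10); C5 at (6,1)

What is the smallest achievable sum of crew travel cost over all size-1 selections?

Open {H-ζ}.
  C1→H-ζ 4, C2→H-ζ 2, C3→H-ζ 3, C4→H-ζ 7, C5→H-ζ 8  ⇒ total 24.
Compare {H-δ}: total 27.
Compare {H-γ}: total 30.
No size-1 selection does better; minimum is 24.

24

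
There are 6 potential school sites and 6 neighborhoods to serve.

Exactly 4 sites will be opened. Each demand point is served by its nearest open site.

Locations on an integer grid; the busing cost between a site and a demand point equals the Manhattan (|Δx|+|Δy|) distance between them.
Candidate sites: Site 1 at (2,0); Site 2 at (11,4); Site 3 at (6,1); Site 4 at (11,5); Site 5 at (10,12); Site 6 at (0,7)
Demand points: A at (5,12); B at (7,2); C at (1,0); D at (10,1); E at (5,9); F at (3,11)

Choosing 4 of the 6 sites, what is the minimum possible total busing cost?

26

Open {Site 1, Site 3, Site 5, Site 6}.
  A→Site 5 5, B→Site 3 2, C→Site 1 1, D→Site 3 4, E→Site 6 7, F→Site 6 7  ⇒ total 26.
Compare {Site 1, Site 2, Site 3, Site 5}: total 28.
Compare {Site 1, Site 3, Site 4, Site 5}: total 28.
No size-4 selection does better; minimum is 26.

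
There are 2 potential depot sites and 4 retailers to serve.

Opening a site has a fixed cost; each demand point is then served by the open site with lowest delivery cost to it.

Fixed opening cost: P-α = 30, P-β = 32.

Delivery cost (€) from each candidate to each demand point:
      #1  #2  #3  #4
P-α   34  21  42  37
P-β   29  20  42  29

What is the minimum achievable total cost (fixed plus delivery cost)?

152

Open {P-β}: assign each demand point to its cheapest open site.
  #1→P-β 29, #2→P-β 20, #3→P-β 42, #4→P-β 29
  delivery cost 120, fixed 32 → total 152.
Compare {P-α}: delivery cost 134 + fixed 30 = 164.
Compare {P-α, P-β}: delivery cost 120 + fixed 62 = 182.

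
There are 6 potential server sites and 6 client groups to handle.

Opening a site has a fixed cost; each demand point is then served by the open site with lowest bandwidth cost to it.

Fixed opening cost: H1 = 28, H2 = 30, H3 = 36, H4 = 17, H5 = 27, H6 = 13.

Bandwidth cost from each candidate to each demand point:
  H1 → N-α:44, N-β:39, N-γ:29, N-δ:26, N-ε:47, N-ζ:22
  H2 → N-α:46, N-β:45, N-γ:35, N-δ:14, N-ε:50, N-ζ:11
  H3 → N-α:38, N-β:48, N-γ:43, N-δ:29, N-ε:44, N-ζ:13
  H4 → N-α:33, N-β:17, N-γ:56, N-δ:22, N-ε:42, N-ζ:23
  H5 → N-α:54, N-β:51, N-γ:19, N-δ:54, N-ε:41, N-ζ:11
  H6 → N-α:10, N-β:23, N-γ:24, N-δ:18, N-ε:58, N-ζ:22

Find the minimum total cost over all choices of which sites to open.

Open {H5, H6}: assign each demand point to its cheapest open site.
  N-α→H6 10, N-β→H6 23, N-γ→H5 19, N-δ→H6 18, N-ε→H5 41, N-ζ→H5 11
  bandwidth cost 122, fixed 40 → total 162.
Compare {H4, H6}: bandwidth cost 133 + fixed 30 = 163.
Compare {H6}: bandwidth cost 155 + fixed 13 = 168.
Compare {H4, H5, H6}: bandwidth cost 116 + fixed 57 = 173.
All other subsets cost ≥ 163. Minimum total cost: 162.

162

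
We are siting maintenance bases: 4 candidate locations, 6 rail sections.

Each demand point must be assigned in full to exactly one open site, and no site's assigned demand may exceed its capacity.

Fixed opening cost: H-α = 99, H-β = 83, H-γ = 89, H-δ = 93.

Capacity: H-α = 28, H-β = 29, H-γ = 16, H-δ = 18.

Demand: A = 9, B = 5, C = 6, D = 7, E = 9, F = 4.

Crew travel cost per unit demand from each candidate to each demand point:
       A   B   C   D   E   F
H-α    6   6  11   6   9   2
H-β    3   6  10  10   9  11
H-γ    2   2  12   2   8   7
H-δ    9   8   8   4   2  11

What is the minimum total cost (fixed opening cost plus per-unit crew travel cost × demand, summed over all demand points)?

383

Open {H-β, H-δ}; cheapest assignment that respects the capacities:
  H-β (cap 29, load 24): A, B, C, F — cost 9×3 + 5×6 + 6×10 + 4×11 = 161
  H-δ (cap 18, load 16): D, E — cost 7×4 + 9×2 = 46
  Shipping 207, fixed 176 → total 383.
  Any other capacity-feasible assignment to {H-β, H-δ} ships for at least 207.
Compare {H-α, H-δ}: its best feasible assignment gives total 392.
Compare {H-β, H-γ}: its best feasible assignment gives total 392.
Every other set of open sites that can feasibly serve all demand totals ≥ 392 even under its best assignment. Minimum: 383.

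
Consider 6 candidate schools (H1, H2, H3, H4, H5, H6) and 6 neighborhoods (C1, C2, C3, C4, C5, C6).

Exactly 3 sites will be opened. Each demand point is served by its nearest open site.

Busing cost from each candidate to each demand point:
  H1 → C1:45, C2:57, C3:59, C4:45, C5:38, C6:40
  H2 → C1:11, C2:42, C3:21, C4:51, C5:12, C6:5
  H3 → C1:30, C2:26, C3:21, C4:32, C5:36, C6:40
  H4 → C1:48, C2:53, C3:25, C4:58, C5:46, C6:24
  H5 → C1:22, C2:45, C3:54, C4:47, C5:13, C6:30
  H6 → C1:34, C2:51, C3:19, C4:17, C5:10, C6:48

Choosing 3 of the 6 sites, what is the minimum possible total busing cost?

Open {H2, H3, H6}.
  C1→H2 11, C2→H3 26, C3→H6 19, C4→H6 17, C5→H6 10, C6→H2 5  ⇒ total 88.
Compare {H1, H2, H6}: total 104.
Compare {H2, H4, H6}: total 104.
No size-3 selection does better; minimum is 88.

88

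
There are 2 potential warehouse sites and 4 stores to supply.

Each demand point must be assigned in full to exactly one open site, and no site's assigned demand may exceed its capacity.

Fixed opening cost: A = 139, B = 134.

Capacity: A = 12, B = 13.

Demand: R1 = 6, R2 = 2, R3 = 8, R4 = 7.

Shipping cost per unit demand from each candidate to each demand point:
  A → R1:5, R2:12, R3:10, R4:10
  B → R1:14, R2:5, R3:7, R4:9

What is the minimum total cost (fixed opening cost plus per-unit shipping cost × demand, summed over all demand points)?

Open {A, B}; cheapest assignment that respects the capacities:
  A (cap 12, load 10): R2, R3 — cost 2×12 + 8×10 = 104
  B (cap 13, load 13): R1, R4 — cost 6×14 + 7×9 = 147
  Shipping 251, fixed 273 → total 524.
  Any other capacity-feasible assignment to {A, B} ships for at least 251.
Total demand is 23 and no other set of sites has combined capacity ≥ 23, so {A, B} is the only feasible choice of open sites. Minimum: 524.

524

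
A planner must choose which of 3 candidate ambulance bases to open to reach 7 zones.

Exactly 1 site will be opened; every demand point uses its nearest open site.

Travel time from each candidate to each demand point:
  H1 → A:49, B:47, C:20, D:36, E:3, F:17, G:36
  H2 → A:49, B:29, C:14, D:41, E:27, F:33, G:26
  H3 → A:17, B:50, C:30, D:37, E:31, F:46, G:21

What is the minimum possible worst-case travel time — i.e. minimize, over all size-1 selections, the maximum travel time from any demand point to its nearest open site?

Open {H1}.
  Farthest demand point is A at travel time 49 (to H1); all others are ≤ 49.
With {H2} the worst case is 49.
With {H3} the worst case is 50.
No size-1 selection achieves below 49.

49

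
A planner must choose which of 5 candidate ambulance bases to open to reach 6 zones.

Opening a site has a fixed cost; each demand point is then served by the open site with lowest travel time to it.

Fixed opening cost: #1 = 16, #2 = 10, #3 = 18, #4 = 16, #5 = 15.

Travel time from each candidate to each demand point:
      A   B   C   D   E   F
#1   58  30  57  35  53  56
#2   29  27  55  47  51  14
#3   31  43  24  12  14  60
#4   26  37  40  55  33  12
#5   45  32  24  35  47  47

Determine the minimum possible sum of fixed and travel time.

148

Open {#2, #3}: assign each demand point to its cheapest open site.
  A→#2 29, B→#2 27, C→#3 24, D→#3 12, E→#3 14, F→#2 14
  travel time 120, fixed 28 → total 148.
Compare {#3, #4}: travel time 125 + fixed 34 = 159.
Compare {#2, #3, #4}: travel time 115 + fixed 44 = 159.
Compare {#2, #3, #5}: travel time 120 + fixed 43 = 163.
All other subsets cost ≥ 159. Minimum total cost: 148.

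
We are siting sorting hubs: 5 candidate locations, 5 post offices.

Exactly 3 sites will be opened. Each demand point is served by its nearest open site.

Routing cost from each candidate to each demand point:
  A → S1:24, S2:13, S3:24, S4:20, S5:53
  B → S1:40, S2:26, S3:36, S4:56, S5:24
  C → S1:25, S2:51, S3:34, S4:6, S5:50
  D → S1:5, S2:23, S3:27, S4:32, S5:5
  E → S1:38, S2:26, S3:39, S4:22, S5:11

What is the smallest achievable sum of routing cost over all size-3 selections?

53

Open {A, C, D}.
  S1→D 5, S2→A 13, S3→A 24, S4→C 6, S5→D 5  ⇒ total 53.
Compare {B, C, D}: total 66.
Compare {C, D, E}: total 66.
No size-3 selection does better; minimum is 53.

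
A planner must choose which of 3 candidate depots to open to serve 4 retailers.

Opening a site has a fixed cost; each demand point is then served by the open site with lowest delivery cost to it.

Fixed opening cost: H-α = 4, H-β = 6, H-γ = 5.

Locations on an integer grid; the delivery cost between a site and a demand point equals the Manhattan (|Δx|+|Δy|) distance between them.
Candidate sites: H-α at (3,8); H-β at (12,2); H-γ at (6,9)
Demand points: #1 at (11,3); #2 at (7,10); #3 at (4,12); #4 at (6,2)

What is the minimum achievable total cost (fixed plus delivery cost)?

26

Open {H-β, H-γ}: assign each demand point to its cheapest open site.
  #1→H-β 2, #2→H-γ 2, #3→H-γ 5, #4→H-β 6
  delivery cost 15, fixed 11 → total 26.
Compare {H-α, H-β}: delivery cost 19 + fixed 10 = 29.
Compare {H-γ}: delivery cost 25 + fixed 5 = 30.
Compare {H-α, H-β, H-γ}: delivery cost 15 + fixed 15 = 30.
All other subsets cost ≥ 29. Minimum total cost: 26.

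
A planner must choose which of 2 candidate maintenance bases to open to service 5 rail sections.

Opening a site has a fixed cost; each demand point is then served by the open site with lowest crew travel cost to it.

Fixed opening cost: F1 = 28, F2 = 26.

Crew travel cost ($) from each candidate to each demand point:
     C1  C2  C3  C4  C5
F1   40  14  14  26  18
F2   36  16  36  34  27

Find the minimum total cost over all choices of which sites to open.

140

Open {F1}: assign each demand point to its cheapest open site.
  C1→F1 40, C2→F1 14, C3→F1 14, C4→F1 26, C5→F1 18
  crew travel cost 112, fixed 28 → total 140.
Compare {F1, F2}: crew travel cost 108 + fixed 54 = 162.
Compare {F2}: crew travel cost 149 + fixed 26 = 175.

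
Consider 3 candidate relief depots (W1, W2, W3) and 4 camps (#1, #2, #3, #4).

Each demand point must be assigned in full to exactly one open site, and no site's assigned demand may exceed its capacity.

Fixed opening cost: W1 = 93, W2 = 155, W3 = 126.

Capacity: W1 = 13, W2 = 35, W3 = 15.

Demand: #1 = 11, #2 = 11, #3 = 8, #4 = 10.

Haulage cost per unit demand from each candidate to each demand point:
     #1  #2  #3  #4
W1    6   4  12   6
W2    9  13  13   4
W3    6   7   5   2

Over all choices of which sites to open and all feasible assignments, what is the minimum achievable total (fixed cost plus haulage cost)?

Open {W1, W2}; cheapest assignment that respects the capacities:
  W1 (cap 13, load 11): #2 — cost 11×4 = 44
  W2 (cap 35, load 29): #1, #3, #4 — cost 11×9 + 8×13 + 10×4 = 243
  Shipping 287, fixed 248 → total 535.
  Any other capacity-feasible assignment to {W1, W2} ships for at least 287.
Compare {W1, W2, W3}: its best feasible assignment gives total 597.
Compare {W2, W3}: its best feasible assignment gives total 601.
Every other set of open sites that can feasibly serve all demand totals ≥ 597 even under its best assignment. Minimum: 535.

535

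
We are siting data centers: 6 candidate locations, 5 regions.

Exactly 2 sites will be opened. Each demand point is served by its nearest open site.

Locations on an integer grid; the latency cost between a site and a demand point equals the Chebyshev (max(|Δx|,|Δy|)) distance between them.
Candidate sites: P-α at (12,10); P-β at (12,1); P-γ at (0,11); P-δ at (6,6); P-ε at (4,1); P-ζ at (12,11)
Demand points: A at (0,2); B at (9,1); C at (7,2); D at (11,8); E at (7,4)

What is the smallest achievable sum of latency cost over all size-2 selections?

Open {P-α, P-ε}.
  A→P-ε 4, B→P-ε 5, C→P-ε 3, D→P-α 2, E→P-ε 3  ⇒ total 17.
Compare {P-ε, P-ζ}: total 18.
Compare {P-α, P-δ}: total 19.
No size-2 selection does better; minimum is 17.

17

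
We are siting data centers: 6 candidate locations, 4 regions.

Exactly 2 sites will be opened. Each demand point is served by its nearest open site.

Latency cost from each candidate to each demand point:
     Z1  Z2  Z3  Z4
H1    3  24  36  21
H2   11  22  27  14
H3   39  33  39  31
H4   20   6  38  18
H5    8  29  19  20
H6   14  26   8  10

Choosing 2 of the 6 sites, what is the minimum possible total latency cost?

Open {H4, H6}.
  Z1→H6 14, Z2→H4 6, Z3→H6 8, Z4→H6 10  ⇒ total 38.
Compare {H1, H6}: total 45.
Compare {H2, H6}: total 51.
No size-2 selection does better; minimum is 38.

38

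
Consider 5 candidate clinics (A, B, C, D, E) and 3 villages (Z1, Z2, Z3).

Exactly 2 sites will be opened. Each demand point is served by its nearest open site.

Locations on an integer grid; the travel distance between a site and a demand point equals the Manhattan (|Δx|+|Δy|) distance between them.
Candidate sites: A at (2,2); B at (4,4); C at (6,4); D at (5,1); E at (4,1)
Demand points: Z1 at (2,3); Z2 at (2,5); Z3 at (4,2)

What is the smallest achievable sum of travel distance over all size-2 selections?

5

Open {A, E}.
  Z1→A 1, Z2→A 3, Z3→E 1  ⇒ total 5.
Compare {A, B}: total 6.
Compare {A, C}: total 6.
No size-2 selection does better; minimum is 5.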